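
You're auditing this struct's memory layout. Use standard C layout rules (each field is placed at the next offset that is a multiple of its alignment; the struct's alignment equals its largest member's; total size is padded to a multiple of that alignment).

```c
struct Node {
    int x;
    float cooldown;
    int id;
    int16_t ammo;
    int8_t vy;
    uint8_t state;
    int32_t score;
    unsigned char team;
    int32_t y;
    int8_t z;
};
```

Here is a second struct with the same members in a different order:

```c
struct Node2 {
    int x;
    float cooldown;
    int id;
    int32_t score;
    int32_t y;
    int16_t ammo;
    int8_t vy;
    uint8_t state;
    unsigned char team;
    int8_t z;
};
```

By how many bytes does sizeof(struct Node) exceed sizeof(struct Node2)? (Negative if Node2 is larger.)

x at 0 (size 4, align 4) → ends 4
cooldown at 4 (size 4, align 4) → ends 8
id at 8 (size 4, align 4) → ends 12
ammo at 12 (size 2, align 2) → ends 14
vy at 14 (size 1, align 1) → ends 15
state at 15 (size 1, align 1) → ends 16
score at 16 (size 4, align 4) → ends 20
team at 20 (size 1, align 1) → ends 21
pad 3 to align 4 for y
y at 24 (size 4, align 4) → ends 28
z at 28 (size 1, align 1) → ends 29
tail pad 3 to reach multiple of 4
total 32 bytes, alignment 4
— Node2 —
x at 0 (size 4, align 4) → ends 4
cooldown at 4 (size 4, align 4) → ends 8
id at 8 (size 4, align 4) → ends 12
score at 12 (size 4, align 4) → ends 16
y at 16 (size 4, align 4) → ends 20
ammo at 20 (size 2, align 2) → ends 22
vy at 22 (size 1, align 1) → ends 23
state at 23 (size 1, align 1) → ends 24
team at 24 (size 1, align 1) → ends 25
z at 25 (size 1, align 1) → ends 26
tail pad 2 to reach multiple of 4
total 28 bytes, alignment 4
32 − 28 = 4

4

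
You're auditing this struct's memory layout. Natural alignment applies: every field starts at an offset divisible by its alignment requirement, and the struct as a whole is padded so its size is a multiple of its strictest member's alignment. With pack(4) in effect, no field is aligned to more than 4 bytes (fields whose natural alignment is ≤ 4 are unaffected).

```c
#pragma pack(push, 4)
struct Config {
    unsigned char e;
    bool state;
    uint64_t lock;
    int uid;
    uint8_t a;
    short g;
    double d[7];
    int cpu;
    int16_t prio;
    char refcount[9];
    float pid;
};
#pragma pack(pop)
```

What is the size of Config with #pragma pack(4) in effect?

0..1  e  (1B, 1-aligned)
1..2  state  (1B, 1-aligned)
2..4  -- padding (2B)
4..12  lock  (8B, 4-aligned)
12..16  uid  (4B, 4-aligned)
16..17  a  (1B, 1-aligned)
17..18  -- padding (1B)
18..20  g  (2B, 2-aligned)
20..76  d  (56B, 4-aligned)
76..80  cpu  (4B, 4-aligned)
80..82  prio  (2B, 2-aligned)
82..91  refcount  (9B, 1-aligned)
91..92  -- padding (1B)
92..96  pid  (4B, 4-aligned)
sizeof = 96, alignof = 4

96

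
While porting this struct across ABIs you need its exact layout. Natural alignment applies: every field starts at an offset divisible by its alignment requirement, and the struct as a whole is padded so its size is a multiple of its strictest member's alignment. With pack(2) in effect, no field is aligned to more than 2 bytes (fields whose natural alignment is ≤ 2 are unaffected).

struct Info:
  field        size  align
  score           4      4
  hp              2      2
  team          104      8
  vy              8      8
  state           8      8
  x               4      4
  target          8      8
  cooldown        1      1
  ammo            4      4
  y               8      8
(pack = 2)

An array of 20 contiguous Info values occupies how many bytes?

3040

score at 0 (size 4, align 2) → ends 4
hp at 4 (size 2, align 2) → ends 6
team at 6 (size 104, align 2) → ends 110
vy at 110 (size 8, align 2) → ends 118
state at 118 (size 8, align 2) → ends 126
x at 126 (size 4, align 2) → ends 130
target at 130 (size 8, align 2) → ends 138
cooldown at 138 (size 1, align 1) → ends 139
pad 1 to align 2 for ammo
ammo at 140 (size 4, align 2) → ends 144
y at 144 (size 8, align 2) → ends 152
total 152 bytes, alignment 2
array of 20: 20 × 152 = 3040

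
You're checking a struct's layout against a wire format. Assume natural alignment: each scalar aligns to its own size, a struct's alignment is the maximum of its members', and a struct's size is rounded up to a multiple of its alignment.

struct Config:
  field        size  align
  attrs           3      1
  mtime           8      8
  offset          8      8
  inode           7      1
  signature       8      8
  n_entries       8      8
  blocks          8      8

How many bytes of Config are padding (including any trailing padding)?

0..3  attrs  (3B, 1-aligned)
3..8  -- padding (5B)
8..16  mtime  (8B, 8-aligned)
16..24  offset  (8B, 8-aligned)
24..31  inode  (7B, 1-aligned)
31..32  -- padding (1B)
32..40  signature  (8B, 8-aligned)
40..48  n_entries  (8B, 8-aligned)
48..56  blocks  (8B, 8-aligned)
sizeof = 56, alignof = 8
data bytes 50, size 56 → padding 6

6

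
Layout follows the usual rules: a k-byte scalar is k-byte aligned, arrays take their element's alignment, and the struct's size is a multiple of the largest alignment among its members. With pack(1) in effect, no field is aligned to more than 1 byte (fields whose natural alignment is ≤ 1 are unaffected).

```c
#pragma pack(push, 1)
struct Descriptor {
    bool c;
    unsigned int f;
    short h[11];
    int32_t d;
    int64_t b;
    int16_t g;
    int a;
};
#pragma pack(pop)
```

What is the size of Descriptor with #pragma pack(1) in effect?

45

@0: c [1B, align 1] → 1
@1: f [4B, align 1] → 5
@5: h [22B, align 1] → 27
@27: d [4B, align 1] → 31
@31: b [8B, align 1] → 39
@39: g [2B, align 1] → 41
@41: a [4B, align 1] → 45
size 45, align 1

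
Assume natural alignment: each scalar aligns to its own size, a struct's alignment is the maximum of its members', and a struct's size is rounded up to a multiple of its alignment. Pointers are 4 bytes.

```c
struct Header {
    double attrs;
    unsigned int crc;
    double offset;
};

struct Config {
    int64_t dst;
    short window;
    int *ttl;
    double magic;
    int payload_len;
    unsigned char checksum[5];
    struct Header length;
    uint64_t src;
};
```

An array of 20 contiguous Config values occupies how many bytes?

1440

Header: @0: attrs [8B, align 8] → 8; @8: crc [4B, align 4] → 12; +4 pad (align 8); @16: offset [8B, align 8] → 24; size 24, align 8
@0: dst [8B, align 8] → 8
@8: window [2B, align 2] → 10
+2 pad (align 4)
@12: ttl [4B, align 4] → 16
@16: magic [8B, align 8] → 24
@24: payload_len [4B, align 4] → 28
@28: checksum [5B, align 1] → 33
+7 pad (align 8)
@40: length [24B, align 8] → 64
@64: src [8B, align 8] → 72
size 72, align 8
array of 20: 20 × 72 = 1440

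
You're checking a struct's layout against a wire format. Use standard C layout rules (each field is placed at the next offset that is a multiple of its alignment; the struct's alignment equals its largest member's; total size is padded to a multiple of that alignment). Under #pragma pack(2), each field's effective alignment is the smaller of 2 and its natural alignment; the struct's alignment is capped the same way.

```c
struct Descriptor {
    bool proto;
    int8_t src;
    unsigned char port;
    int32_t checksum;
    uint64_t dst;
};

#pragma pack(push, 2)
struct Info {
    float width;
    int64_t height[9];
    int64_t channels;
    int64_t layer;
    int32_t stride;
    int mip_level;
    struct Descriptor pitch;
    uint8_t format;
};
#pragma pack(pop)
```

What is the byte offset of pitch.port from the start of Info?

Descriptor: proto at 0 (size 1, align 1) → ends 1; src at 1 (size 1, align 1) → ends 2; port at 2 (size 1, align 1) → ends 3; pad 1 to align 4 for checksum; checksum at 4 (size 4, align 4) → ends 8; dst at 8 (size 8, align 8) → ends 16; total 16 bytes, alignment 8
width at 0 (size 4, align 2) → ends 4
height at 4 (size 72, align 2) → ends 76
channels at 76 (size 8, align 2) → ends 84
layer at 84 (size 8, align 2) → ends 92
stride at 92 (size 4, align 2) → ends 96
mip_level at 96 (size 4, align 2) → ends 100
pitch at 100 (size 16, align 2) → ends 116
within Descriptor: port at 2
100 + 2 = 102

102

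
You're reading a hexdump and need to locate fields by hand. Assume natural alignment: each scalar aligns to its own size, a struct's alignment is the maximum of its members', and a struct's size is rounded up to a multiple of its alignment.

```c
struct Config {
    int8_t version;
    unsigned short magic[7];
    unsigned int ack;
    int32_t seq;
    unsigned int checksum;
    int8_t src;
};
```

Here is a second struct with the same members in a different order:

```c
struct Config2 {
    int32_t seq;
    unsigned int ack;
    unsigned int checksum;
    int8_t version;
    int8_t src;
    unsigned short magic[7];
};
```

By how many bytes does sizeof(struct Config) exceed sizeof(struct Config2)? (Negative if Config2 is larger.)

0..1  version  (1B, 1-aligned)
1..2  -- padding (1B)
2..16  magic  (14B, 2-aligned)
16..20  ack  (4B, 4-aligned)
20..24  seq  (4B, 4-aligned)
24..28  checksum  (4B, 4-aligned)
28..29  src  (1B, 1-aligned)
29..32  -- tail padding (3B)
sizeof = 32, alignof = 4
— Config2 —
0..4  seq  (4B, 4-aligned)
4..8  ack  (4B, 4-aligned)
8..12  checksum  (4B, 4-aligned)
12..13  version  (1B, 1-aligned)
13..14  src  (1B, 1-aligned)
14..28  magic  (14B, 2-aligned)
sizeof = 28, alignof = 4
32 − 28 = 4

4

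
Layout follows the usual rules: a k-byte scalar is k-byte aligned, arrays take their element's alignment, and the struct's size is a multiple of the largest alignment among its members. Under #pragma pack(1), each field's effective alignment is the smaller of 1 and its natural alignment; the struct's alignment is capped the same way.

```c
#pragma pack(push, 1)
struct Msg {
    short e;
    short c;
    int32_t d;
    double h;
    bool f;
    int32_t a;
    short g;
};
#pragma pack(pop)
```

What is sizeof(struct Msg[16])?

@0: e [2B, align 1] → 2
@2: c [2B, align 1] → 4
@4: d [4B, align 1] → 8
@8: h [8B, align 1] → 16
@16: f [1B, align 1] → 17
@17: a [4B, align 1] → 21
@21: g [2B, align 1] → 23
size 23, align 1
array of 16: 16 × 23 = 368

368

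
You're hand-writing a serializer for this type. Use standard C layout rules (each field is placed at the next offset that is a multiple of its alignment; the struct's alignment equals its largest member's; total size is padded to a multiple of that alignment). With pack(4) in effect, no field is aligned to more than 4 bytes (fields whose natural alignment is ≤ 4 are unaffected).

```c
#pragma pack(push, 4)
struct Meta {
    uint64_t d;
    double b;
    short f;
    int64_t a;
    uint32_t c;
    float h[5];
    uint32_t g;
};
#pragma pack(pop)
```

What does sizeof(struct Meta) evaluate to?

56 bytes

0..8  d  (8B, 4-aligned)
8..16  b  (8B, 4-aligned)
16..18  f  (2B, 2-aligned)
18..20  -- padding (2B)
20..28  a  (8B, 4-aligned)
28..32  c  (4B, 4-aligned)
32..52  h  (20B, 4-aligned)
52..56  g  (4B, 4-aligned)
sizeof = 56, alignof = 4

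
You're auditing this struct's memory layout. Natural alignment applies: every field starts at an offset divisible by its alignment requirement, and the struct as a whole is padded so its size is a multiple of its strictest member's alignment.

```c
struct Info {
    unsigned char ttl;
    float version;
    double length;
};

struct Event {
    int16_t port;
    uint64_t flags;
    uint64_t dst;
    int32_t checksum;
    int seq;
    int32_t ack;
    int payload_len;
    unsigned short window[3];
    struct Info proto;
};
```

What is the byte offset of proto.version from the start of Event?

52

Info: 0..1  ttl  (1B, 1-aligned); 1..4  -- padding (3B); 4..8  version  (4B, 4-aligned); 8..16  length  (8B, 8-aligned); sizeof = 16, alignof = 8
0..2  port  (2B, 2-aligned)
2..8  -- padding (6B)
8..16  flags  (8B, 8-aligned)
16..24  dst  (8B, 8-aligned)
24..28  checksum  (4B, 4-aligned)
28..32  seq  (4B, 4-aligned)
32..36  ack  (4B, 4-aligned)
36..40  payload_len  (4B, 4-aligned)
40..46  window  (6B, 2-aligned)
46..48  -- padding (2B)
48..64  proto  (16B, 8-aligned)
within Info: version at 4
48 + 4 = 52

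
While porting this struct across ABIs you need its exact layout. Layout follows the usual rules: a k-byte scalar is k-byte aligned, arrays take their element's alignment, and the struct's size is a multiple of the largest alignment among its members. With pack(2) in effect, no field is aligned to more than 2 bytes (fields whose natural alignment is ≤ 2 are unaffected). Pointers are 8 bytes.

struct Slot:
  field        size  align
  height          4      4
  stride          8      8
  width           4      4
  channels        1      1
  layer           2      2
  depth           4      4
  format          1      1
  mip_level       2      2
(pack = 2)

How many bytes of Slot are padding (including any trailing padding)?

2

0..4  height  (4B, 2-aligned)
4..12  stride  (8B, 2-aligned)
12..16  width  (4B, 2-aligned)
16..17  channels  (1B, 1-aligned)
17..18  -- padding (1B)
18..20  layer  (2B, 2-aligned)
20..24  depth  (4B, 2-aligned)
24..25  format  (1B, 1-aligned)
25..26  -- padding (1B)
26..28  mip_level  (2B, 2-aligned)
sizeof = 28, alignof = 2
data bytes 26, size 28 → padding 2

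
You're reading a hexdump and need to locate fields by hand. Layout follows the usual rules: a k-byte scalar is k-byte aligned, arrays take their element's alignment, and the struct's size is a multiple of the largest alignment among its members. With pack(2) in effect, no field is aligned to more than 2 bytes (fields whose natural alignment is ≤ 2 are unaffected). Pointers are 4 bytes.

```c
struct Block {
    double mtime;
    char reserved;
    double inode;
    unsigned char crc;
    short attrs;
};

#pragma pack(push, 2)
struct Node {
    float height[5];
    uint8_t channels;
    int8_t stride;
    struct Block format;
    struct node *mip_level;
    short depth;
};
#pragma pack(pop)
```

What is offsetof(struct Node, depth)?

58

Block: mtime at 0 (size 8, align 8) → ends 8; reserved at 8 (size 1, align 1) → ends 9; pad 7 to align 8 for inode; inode at 16 (size 8, align 8) → ends 24; crc at 24 (size 1, align 1) → ends 25; pad 1 to align 2 for attrs; attrs at 26 (size 2, align 2) → ends 28; tail pad 4 to reach multiple of 8; total 32 bytes, alignment 8
height at 0 (size 20, align 2) → ends 20
channels at 20 (size 1, align 1) → ends 21
stride at 21 (size 1, align 1) → ends 22
format at 22 (size 32, align 2) → ends 54
mip_level at 54 (size 4, align 2) → ends 58
depth at 58 (size 2, align 2) → ends 60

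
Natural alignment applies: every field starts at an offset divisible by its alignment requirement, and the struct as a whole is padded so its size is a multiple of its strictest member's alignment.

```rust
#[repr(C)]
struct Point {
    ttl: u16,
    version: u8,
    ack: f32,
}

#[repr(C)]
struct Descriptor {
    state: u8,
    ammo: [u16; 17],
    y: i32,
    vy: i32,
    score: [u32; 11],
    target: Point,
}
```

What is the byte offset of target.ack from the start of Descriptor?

92

Point: 0..2  ttl  (2B, 2-aligned); 2..3  version  (1B, 1-aligned); 3..4  -- padding (1B); 4..8  ack  (4B, 4-aligned); sizeof = 8, alignof = 4
0..1  state  (1B, 1-aligned)
1..2  -- padding (1B)
2..36  ammo  (34B, 2-aligned)
36..40  y  (4B, 4-aligned)
40..44  vy  (4B, 4-aligned)
44..88  score  (44B, 4-aligned)
88..96  target  (8B, 4-aligned)
within Point: ack at 4
88 + 4 = 92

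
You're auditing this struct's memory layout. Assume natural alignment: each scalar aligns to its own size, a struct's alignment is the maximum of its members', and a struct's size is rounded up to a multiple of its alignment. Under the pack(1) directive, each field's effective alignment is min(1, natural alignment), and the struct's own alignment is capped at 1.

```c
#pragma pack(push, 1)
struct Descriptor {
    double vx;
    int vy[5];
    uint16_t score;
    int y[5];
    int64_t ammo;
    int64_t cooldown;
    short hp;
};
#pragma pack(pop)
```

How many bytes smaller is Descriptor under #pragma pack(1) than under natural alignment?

12

natural layout:
  @0: vx [8B, align 8] → 8
  @8: vy [20B, align 4] → 28
  @28: score [2B, align 2] → 30
  +2 pad (align 4)
  @32: y [20B, align 4] → 52
  +4 pad (align 8)
  @56: ammo [8B, align 8] → 64
  @64: cooldown [8B, align 8] → 72
  @72: hp [2B, align 2] → 74
  +6 tail pad (align 8)
  size 80, align 8
packed(1) layout:
  @0: vx [8B, align 1] → 8
  @8: vy [20B, align 1] → 28
  @28: score [2B, align 1] → 30
  @30: y [20B, align 1] → 50
  @50: ammo [8B, align 1] → 58
  @58: cooldown [8B, align 1] → 66
  @66: hp [2B, align 1] → 68
  size 68, align 1
80 − 68 = 12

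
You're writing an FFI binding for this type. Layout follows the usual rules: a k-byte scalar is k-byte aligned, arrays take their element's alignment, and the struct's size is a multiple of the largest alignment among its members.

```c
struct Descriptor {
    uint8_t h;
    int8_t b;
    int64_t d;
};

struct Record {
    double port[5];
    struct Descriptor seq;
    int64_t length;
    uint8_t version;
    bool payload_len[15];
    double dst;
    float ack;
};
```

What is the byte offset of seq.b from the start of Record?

Descriptor: 0..1  h  (1B, 1-aligned); 1..2  b  (1B, 1-aligned); 2..8  -- padding (6B); 8..16  d  (8B, 8-aligned); sizeof = 16, alignof = 8
0..40  port  (40B, 8-aligned)
40..56  seq  (16B, 8-aligned)
within Descriptor: b at 1
40 + 1 = 41

41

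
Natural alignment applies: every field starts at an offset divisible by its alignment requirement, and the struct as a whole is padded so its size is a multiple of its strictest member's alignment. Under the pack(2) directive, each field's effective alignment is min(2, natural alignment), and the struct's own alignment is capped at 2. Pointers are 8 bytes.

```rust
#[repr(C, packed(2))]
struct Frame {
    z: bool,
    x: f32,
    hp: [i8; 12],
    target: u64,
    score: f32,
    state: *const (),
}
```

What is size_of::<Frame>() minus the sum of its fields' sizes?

0..1  z  (1B, 1-aligned)
1..2  -- padding (1B)
2..6  x  (4B, 2-aligned)
6..18  hp  (12B, 1-aligned)
18..26  target  (8B, 2-aligned)
26..30  score  (4B, 2-aligned)
30..38  state  (8B, 2-aligned)
sizeof = 38, alignof = 2
data bytes 37, size 38 → padding 1

1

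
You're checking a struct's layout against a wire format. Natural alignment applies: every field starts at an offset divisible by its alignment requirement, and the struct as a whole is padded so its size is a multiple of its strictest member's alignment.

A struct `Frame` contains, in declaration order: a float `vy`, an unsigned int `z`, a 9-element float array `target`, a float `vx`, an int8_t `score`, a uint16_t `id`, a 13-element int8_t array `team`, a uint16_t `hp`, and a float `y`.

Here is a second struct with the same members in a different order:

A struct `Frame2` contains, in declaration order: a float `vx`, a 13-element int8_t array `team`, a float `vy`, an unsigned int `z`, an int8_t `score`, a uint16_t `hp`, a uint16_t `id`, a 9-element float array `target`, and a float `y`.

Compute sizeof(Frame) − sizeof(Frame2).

-4

vy at 0 (size 4, align 4) → ends 4
z at 4 (size 4, align 4) → ends 8
target at 8 (size 36, align 4) → ends 44
vx at 44 (size 4, align 4) → ends 48
score at 48 (size 1, align 1) → ends 49
pad 1 to align 2 for id
id at 50 (size 2, align 2) → ends 52
team at 52 (size 13, align 1) → ends 65
pad 1 to align 2 for hp
hp at 66 (size 2, align 2) → ends 68
y at 68 (size 4, align 4) → ends 72
total 72 bytes, alignment 4
— Frame2 —
vx at 0 (size 4, align 4) → ends 4
team at 4 (size 13, align 1) → ends 17
pad 3 to align 4 for vy
vy at 20 (size 4, align 4) → ends 24
z at 24 (size 4, align 4) → ends 28
score at 28 (size 1, align 1) → ends 29
pad 1 to align 2 for hp
hp at 30 (size 2, align 2) → ends 32
id at 32 (size 2, align 2) → ends 34
pad 2 to align 4 for target
target at 36 (size 36, align 4) → ends 72
y at 72 (size 4, align 4) → ends 76
total 76 bytes, alignment 4
72 − 76 = -4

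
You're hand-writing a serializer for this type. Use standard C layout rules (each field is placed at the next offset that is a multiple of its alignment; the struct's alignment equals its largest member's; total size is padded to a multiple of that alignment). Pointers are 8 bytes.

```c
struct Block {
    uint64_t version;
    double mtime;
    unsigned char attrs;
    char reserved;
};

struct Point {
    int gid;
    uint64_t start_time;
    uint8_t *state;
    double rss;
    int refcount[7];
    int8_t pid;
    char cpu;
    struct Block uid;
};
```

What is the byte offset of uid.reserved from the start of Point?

Block: version at 0 (size 8, align 8) → ends 8; mtime at 8 (size 8, align 8) → ends 16; attrs at 16 (size 1, align 1) → ends 17; reserved at 17 (size 1, align 1) → ends 18; tail pad 6 to reach multiple of 8; total 24 bytes, alignment 8
gid at 0 (size 4, align 4) → ends 4
pad 4 to align 8 for start_time
start_time at 8 (size 8, align 8) → ends 16
state at 16 (size 8, align 8) → ends 24
rss at 24 (size 8, align 8) → ends 32
refcount at 32 (size 28, align 4) → ends 60
pid at 60 (size 1, align 1) → ends 61
cpu at 61 (size 1, align 1) → ends 62
pad 2 to align 8 for uid
uid at 64 (size 24, align 8) → ends 88
within Block: reserved at 17
64 + 17 = 81

81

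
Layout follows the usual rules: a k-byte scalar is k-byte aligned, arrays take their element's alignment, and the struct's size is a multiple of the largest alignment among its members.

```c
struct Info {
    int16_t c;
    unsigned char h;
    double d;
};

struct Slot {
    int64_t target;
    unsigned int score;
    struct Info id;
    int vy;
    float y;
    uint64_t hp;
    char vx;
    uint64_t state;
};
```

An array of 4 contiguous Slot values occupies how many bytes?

Info: c at 0 (size 2, align 2) → ends 2; h at 2 (size 1, align 1) → ends 3; pad 5 to align 8 for d; d at 8 (size 8, align 8) → ends 16; total 16 bytes, alignment 8
target at 0 (size 8, align 8) → ends 8
score at 8 (size 4, align 4) → ends 12
pad 4 to align 8 for id
id at 16 (size 16, align 8) → ends 32
vy at 32 (size 4, align 4) → ends 36
y at 36 (size 4, align 4) → ends 40
hp at 40 (size 8, align 8) → ends 48
vx at 48 (size 1, align 1) → ends 49
pad 7 to align 8 for state
state at 56 (size 8, align 8) → ends 64
total 64 bytes, alignment 8
array of 4: 4 × 64 = 256

256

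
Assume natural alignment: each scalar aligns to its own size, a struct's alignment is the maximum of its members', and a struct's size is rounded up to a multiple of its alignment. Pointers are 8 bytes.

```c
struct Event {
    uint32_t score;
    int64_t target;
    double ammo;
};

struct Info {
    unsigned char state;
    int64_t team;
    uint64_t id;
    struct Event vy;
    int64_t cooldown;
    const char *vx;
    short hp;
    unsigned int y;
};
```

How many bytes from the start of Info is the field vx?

56

Event: 0..4  score  (4B, 4-aligned); 4..8  -- padding (4B); 8..16  target  (8B, 8-aligned); 16..24  ammo  (8B, 8-aligned); sizeof = 24, alignof = 8
0..1  state  (1B, 1-aligned)
1..8  -- padding (7B)
8..16  team  (8B, 8-aligned)
16..24  id  (8B, 8-aligned)
24..48  vy  (24B, 8-aligned)
48..56  cooldown  (8B, 8-aligned)
56..64  vx  (8B, 8-aligned)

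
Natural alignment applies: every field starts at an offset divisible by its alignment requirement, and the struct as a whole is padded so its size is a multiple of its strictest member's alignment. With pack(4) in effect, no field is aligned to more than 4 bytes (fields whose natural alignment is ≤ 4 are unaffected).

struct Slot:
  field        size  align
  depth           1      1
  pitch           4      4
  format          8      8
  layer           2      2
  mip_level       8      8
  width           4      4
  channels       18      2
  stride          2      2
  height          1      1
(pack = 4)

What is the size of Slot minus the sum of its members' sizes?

0..1  depth  (1B, 1-aligned)
1..4  -- padding (3B)
4..8  pitch  (4B, 4-aligned)
8..16  format  (8B, 4-aligned)
16..18  layer  (2B, 2-aligned)
18..20  -- padding (2B)
20..28  mip_level  (8B, 4-aligned)
28..32  width  (4B, 4-aligned)
32..50  channels  (18B, 2-aligned)
50..52  stride  (2B, 2-aligned)
52..53  height  (1B, 1-aligned)
53..56  -- tail padding (3B)
sizeof = 56, alignof = 4
data bytes 48, size 56 → padding 8

8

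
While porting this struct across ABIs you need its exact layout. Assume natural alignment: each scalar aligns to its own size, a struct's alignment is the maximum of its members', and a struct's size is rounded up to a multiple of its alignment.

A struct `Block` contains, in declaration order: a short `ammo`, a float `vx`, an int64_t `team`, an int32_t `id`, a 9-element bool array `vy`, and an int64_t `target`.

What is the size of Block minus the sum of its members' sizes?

5

0..2  ammo  (2B, 2-aligned)
2..4  -- padding (2B)
4..8  vx  (4B, 4-aligned)
8..16  team  (8B, 8-aligned)
16..20  id  (4B, 4-aligned)
20..29  vy  (9B, 1-aligned)
29..32  -- padding (3B)
32..40  target  (8B, 8-aligned)
sizeof = 40, alignof = 8
data bytes 35, size 40 → padding 5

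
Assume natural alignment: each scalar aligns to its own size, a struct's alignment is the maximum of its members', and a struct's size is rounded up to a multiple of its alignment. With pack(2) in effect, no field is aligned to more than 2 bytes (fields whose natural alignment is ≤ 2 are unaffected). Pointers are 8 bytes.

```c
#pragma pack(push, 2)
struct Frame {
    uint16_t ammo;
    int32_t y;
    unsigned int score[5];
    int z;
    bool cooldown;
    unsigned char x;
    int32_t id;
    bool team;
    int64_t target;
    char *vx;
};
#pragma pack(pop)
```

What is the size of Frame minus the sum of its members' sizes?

ammo at 0 (size 2, align 2) → ends 2
y at 2 (size 4, align 2) → ends 6
score at 6 (size 20, align 2) → ends 26
z at 26 (size 4, align 2) → ends 30
cooldown at 30 (size 1, align 1) → ends 31
x at 31 (size 1, align 1) → ends 32
id at 32 (size 4, align 2) → ends 36
team at 36 (size 1, align 1) → ends 37
pad 1 to align 2 for target
target at 38 (size 8, align 2) → ends 46
vx at 46 (size 8, align 2) → ends 54
total 54 bytes, alignment 2
data bytes 53, size 54 → padding 1

1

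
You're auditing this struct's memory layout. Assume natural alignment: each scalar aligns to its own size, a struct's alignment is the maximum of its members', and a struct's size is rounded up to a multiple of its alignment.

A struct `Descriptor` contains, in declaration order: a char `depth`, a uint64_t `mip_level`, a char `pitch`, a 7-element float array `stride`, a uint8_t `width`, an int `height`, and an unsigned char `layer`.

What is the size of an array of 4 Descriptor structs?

256

0..1  depth  (1B, 1-aligned)
1..8  -- padding (7B)
8..16  mip_level  (8B, 8-aligned)
16..17  pitch  (1B, 1-aligned)
17..20  -- padding (3B)
20..48  stride  (28B, 4-aligned)
48..49  width  (1B, 1-aligned)
49..52  -- padding (3B)
52..56  height  (4B, 4-aligned)
56..57  layer  (1B, 1-aligned)
57..64  -- tail padding (7B)
sizeof = 64, alignof = 8
array of 4: 4 × 64 = 256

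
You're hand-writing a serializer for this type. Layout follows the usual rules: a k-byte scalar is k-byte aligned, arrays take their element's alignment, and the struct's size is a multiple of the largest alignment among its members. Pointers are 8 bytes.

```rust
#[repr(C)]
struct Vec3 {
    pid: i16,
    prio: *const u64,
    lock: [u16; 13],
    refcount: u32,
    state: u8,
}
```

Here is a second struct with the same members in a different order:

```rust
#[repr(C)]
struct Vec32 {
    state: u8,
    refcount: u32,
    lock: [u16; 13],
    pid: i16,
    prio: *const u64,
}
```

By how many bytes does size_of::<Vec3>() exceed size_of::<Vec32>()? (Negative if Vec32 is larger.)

@0: pid [2B, align 2] → 2
+6 pad (align 8)
@8: prio [8B, align 8] → 16
@16: lock [26B, align 2] → 42
+2 pad (align 4)
@44: refcount [4B, align 4] → 48
@48: state [1B, align 1] → 49
+7 tail pad (align 8)
size 56, align 8
— Vec32 —
@0: state [1B, align 1] → 1
+3 pad (align 4)
@4: refcount [4B, align 4] → 8
@8: lock [26B, align 2] → 34
@34: pid [2B, align 2] → 36
+4 pad (align 8)
@40: prio [8B, align 8] → 48
size 48, align 8
56 − 48 = 8

8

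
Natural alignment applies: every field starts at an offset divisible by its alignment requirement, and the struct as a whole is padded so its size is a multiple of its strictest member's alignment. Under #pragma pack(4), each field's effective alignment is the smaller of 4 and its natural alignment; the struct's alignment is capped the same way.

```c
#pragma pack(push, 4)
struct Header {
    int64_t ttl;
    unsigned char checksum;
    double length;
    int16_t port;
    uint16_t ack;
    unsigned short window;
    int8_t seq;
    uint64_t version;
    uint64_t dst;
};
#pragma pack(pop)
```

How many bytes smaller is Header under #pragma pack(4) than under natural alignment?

natural layout:
  @0: ttl [8B, align 8] → 8
  @8: checksum [1B, align 1] → 9
  +7 pad (align 8)
  @16: length [8B, align 8] → 24
  @24: port [2B, align 2] → 26
  @26: ack [2B, align 2] → 28
  @28: window [2B, align 2] → 30
  @30: seq [1B, align 1] → 31
  +1 pad (align 8)
  @32: version [8B, align 8] → 40
  @40: dst [8B, align 8] → 48
  size 48, align 8
packed(4) layout:
  @0: ttl [8B, align 4] → 8
  @8: checksum [1B, align 1] → 9
  +3 pad (align 4)
  @12: length [8B, align 4] → 20
  @20: port [2B, align 2] → 22
  @22: ack [2B, align 2] → 24
  @24: window [2B, align 2] → 26
  @26: seq [1B, align 1] → 27
  +1 pad (align 4)
  @28: version [8B, align 4] → 36
  @36: dst [8B, align 4] → 44
  size 44, align 4
48 − 44 = 4

4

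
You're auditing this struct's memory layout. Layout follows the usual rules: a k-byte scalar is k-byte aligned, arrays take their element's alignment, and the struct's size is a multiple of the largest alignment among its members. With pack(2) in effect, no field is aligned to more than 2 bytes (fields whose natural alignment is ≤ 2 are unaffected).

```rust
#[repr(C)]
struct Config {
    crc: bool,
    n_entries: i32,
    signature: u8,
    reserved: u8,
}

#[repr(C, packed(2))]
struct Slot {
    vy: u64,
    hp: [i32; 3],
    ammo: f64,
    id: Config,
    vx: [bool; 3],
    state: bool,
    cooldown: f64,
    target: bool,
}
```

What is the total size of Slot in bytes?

54

Config: 0..1  crc  (1B, 1-aligned); 1..4  -- padding (3B); 4..8  n_entries  (4B, 4-aligned); 8..9  signature  (1B, 1-aligned); 9..10  reserved  (1B, 1-aligned); 10..12  -- tail padding (2B); sizeof = 12, alignof = 4
0..8  vy  (8B, 2-aligned)
8..20  hp  (12B, 2-aligned)
20..28  ammo  (8B, 2-aligned)
28..40  id  (12B, 2-aligned)
40..43  vx  (3B, 1-aligned)
43..44  state  (1B, 1-aligned)
44..52  cooldown  (8B, 2-aligned)
52..53  target  (1B, 1-aligned)
53..54  -- tail padding (1B)
sizeof = 54, alignof = 2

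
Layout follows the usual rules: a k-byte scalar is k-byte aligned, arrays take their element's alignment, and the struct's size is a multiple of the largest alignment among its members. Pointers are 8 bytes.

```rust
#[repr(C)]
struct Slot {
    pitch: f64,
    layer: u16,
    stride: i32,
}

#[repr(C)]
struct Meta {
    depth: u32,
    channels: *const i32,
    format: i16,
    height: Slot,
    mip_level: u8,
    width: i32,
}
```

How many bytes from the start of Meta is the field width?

Slot: 0..8  pitch  (8B, 8-aligned); 8..10  layer  (2B, 2-aligned); 10..12  -- padding (2B); 12..16  stride  (4B, 4-aligned); sizeof = 16, alignof = 8
0..4  depth  (4B, 4-aligned)
4..8  -- padding (4B)
8..16  channels  (8B, 8-aligned)
16..18  format  (2B, 2-aligned)
18..24  -- padding (6B)
24..40  height  (16B, 8-aligned)
40..41  mip_level  (1B, 1-aligned)
41..44  -- padding (3B)
44..48  width  (4B, 4-aligned)

44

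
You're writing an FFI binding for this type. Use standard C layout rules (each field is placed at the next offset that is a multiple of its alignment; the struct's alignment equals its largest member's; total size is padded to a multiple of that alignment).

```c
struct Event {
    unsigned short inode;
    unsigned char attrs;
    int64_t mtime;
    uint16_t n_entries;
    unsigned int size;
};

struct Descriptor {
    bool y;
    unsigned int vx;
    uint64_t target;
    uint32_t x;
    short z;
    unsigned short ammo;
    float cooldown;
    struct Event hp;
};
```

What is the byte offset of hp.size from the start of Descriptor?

52

Event: 0..2  inode  (2B, 2-aligned); 2..3  attrs  (1B, 1-aligned); 3..8  -- padding (5B); 8..16  mtime  (8B, 8-aligned); 16..18  n_entries  (2B, 2-aligned); 18..20  -- padding (2B); 20..24  size  (4B, 4-aligned); sizeof = 24, alignof = 8
0..1  y  (1B, 1-aligned)
1..4  -- padding (3B)
4..8  vx  (4B, 4-aligned)
8..16  target  (8B, 8-aligned)
16..20  x  (4B, 4-aligned)
20..22  z  (2B, 2-aligned)
22..24  ammo  (2B, 2-aligned)
24..28  cooldown  (4B, 4-aligned)
28..32  -- padding (4B)
32..56  hp  (24B, 8-aligned)
within Event: size at 20
32 + 20 = 52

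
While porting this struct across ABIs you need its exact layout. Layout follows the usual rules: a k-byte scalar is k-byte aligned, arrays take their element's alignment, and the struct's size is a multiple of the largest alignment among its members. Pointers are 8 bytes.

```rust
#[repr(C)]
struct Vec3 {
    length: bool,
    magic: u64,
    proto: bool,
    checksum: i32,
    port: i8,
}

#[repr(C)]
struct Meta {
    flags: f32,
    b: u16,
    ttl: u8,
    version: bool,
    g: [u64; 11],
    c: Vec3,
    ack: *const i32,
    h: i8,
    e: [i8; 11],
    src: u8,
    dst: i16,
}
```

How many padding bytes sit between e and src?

Vec3: @0: length [1B, align 1] → 1; +7 pad (align 8); @8: magic [8B, align 8] → 16; @16: proto [1B, align 1] → 17; +3 pad (align 4); @20: checksum [4B, align 4] → 24; @24: port [1B, align 1] → 25; +7 tail pad (align 8); size 32, align 8
@0: flags [4B, align 4] → 4
@4: b [2B, align 2] → 6
@6: ttl [1B, align 1] → 7
@7: version [1B, align 1] → 8
@8: g [88B, align 8] → 96
@96: c [32B, align 8] → 128
@128: ack [8B, align 8] → 136
@136: h [1B, align 1] → 137
@137: e [11B, align 1] → 148
@148: src [1B, align 1] → 149

0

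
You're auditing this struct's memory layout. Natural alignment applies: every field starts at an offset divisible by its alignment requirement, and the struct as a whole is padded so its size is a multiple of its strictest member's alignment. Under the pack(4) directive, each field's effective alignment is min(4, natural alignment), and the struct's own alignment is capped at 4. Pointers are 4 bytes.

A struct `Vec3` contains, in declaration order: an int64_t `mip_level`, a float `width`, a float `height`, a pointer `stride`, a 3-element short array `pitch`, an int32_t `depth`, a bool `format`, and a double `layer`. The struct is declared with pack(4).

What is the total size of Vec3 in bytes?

44 bytes

@0: mip_level [8B, align 4] → 8
@8: width [4B, align 4] → 12
@12: height [4B, align 4] → 16
@16: stride [4B, align 4] → 20
@20: pitch [6B, align 2] → 26
+2 pad (align 4)
@28: depth [4B, align 4] → 32
@32: format [1B, align 1] → 33
+3 pad (align 4)
@36: layer [8B, align 4] → 44
size 44, align 4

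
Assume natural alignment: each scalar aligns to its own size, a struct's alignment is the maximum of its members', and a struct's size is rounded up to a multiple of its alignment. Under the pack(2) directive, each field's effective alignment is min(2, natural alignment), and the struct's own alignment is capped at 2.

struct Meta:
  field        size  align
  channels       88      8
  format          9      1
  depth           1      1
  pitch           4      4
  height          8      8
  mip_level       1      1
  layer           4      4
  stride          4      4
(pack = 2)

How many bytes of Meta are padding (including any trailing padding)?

1

channels at 0 (size 88, align 2) → ends 88
format at 88 (size 9, align 1) → ends 97
depth at 97 (size 1, align 1) → ends 98
pitch at 98 (size 4, align 2) → ends 102
height at 102 (size 8, align 2) → ends 110
mip_level at 110 (size 1, align 1) → ends 111
pad 1 to align 2 for layer
layer at 112 (size 4, align 2) → ends 116
stride at 116 (size 4, align 2) → ends 120
total 120 bytes, alignment 2
data bytes 119, size 120 → padding 1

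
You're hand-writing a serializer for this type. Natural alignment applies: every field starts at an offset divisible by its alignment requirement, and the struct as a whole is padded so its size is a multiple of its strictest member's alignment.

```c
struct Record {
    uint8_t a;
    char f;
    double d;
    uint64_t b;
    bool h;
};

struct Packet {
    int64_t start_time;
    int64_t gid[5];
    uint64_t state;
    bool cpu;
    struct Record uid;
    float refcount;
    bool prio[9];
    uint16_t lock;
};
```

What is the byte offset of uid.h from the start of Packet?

Record: 0..1  a  (1B, 1-aligned); 1..2  f  (1B, 1-aligned); 2..8  -- padding (6B); 8..16  d  (8B, 8-aligned); 16..24  b  (8B, 8-aligned); 24..25  h  (1B, 1-aligned); 25..32  -- tail padding (7B); sizeof = 32, alignof = 8
0..8  start_time  (8B, 8-aligned)
8..48  gid  (40B, 8-aligned)
48..56  state  (8B, 8-aligned)
56..57  cpu  (1B, 1-aligned)
57..64  -- padding (7B)
64..96  uid  (32B, 8-aligned)
within Record: h at 24
64 + 24 = 88

88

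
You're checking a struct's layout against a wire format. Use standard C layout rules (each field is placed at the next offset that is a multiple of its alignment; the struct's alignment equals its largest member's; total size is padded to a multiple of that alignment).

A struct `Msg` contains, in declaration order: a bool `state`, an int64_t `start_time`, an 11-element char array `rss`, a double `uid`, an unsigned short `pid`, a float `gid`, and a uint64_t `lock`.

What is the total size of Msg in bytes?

state at 0 (size 1, align 1) → ends 1
pad 7 to align 8 for start_time
start_time at 8 (size 8, align 8) → ends 16
rss at 16 (size 11, align 1) → ends 27
pad 5 to align 8 for uid
uid at 32 (size 8, align 8) → ends 40
pid at 40 (size 2, align 2) → ends 42
pad 2 to align 4 for gid
gid at 44 (size 4, align 4) → ends 48
lock at 48 (size 8, align 8) → ends 56
total 56 bytes, alignment 8

56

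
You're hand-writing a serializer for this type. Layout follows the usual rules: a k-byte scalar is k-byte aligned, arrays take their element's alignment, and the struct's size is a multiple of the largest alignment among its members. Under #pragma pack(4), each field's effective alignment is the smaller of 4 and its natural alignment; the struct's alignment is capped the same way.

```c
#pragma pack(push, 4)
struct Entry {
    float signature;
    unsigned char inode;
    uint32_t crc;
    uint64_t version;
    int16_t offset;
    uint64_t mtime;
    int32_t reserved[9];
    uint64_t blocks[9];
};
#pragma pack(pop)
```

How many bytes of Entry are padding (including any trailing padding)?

@0: signature [4B, align 4] → 4
@4: inode [1B, align 1] → 5
+3 pad (align 4)
@8: crc [4B, align 4] → 12
@12: version [8B, align 4] → 20
@20: offset [2B, align 2] → 22
+2 pad (align 4)
@24: mtime [8B, align 4] → 32
@32: reserved [36B, align 4] → 68
@68: blocks [72B, align 4] → 140
size 140, align 4
data bytes 135, size 140 → padding 5

5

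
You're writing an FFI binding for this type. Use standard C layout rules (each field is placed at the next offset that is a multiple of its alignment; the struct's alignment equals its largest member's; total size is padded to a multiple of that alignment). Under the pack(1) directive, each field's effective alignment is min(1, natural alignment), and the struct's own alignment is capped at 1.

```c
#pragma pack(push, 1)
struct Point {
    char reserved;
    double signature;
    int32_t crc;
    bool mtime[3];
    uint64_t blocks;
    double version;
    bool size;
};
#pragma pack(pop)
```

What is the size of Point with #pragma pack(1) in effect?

@0: reserved [1B, align 1] → 1
@1: signature [8B, align 1] → 9
@9: crc [4B, align 1] → 13
@13: mtime [3B, align 1] → 16
@16: blocks [8B, align 1] → 24
@24: version [8B, align 1] → 32
@32: size [1B, align 1] → 33
size 33, align 1

33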